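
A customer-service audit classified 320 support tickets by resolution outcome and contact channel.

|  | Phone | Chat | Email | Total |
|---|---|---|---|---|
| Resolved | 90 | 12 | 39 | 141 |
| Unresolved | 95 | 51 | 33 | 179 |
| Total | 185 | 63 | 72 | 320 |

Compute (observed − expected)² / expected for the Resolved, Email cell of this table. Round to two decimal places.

1.67

Row total (Resolved) = 141; column total (Email) = 72; N = 320.
Expected count E = 141 × 72 / 320 = 31.7250.
Contribution = (O − E)²/E = (39 − 31.7250)² / 31.7250 = 1.67.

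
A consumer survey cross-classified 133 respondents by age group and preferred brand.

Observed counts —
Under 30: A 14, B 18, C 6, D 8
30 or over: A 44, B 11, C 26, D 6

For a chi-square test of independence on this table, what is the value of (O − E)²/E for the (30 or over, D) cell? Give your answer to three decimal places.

Row total (30 or over) = 87; column total (D) = 14; N = 133.
Expected count E = 87 × 14 / 133 = 9.15789.
Contribution = (O − E)²/E = (6 − 9.15789)² / 9.15789 = 1.089.

1.089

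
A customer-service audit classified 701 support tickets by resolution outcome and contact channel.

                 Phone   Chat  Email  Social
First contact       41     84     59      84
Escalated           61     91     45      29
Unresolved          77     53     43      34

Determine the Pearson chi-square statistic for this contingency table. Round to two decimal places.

52.73

Row totals: 268, 226, 207. Column totals: 179, 228, 147, 147. Grand total N = 701.
Expected counts (row total × column total / N):
  First contact, Phone: 268×179/701 = 68.434
  First contact, Chat: 268×228/701 = 87.167
  First contact, Email: 268×147/701 = 56.200
  First contact, Social: 268×147/701 = 56.200
  Escalated, Phone: 226×179/701 = 57.709
  Escalated, Chat: 226×228/701 = 73.506
  Escalated, Email: 226×147/701 = 47.392
  Escalated, Social: 226×147/701 = 47.392
  Unresolved, Phone: 207×179/701 = 52.857
  Unresolved, Chat: 207×228/701 = 67.327
  Unresolved, Email: 207×147/701 = 43.408
  Unresolved, Social: 207×147/701 = 43.408
Contributions (O − E)²/E:
  (41 − 68.434)²/68.434 = 10.9978
  (84 − 87.167)²/87.167 = 0.1151
  (59 − 56.200)²/56.200 = 0.1395
  (84 − 56.200)²/56.200 = 13.7516
  (61 − 57.709)²/57.709 = 0.1877
  (91 − 73.506)²/73.506 = 4.1635
  (45 − 47.392)²/47.392 = 0.1207
  (29 − 47.392)²/47.392 = 7.1376
  (77 − 52.857)²/52.857 = 11.0276
  (53 − 67.327)²/67.327 = 3.0487
  (43 − 43.408)²/43.408 = 0.0038
  (34 − 43.408)²/43.408 = 2.0390
χ² = 10.9978 + 0.1151 + 0.1395 + 13.7516 + 0.1877 + 4.1635 + 0.1207 + 7.1376 + 11.0276 + 3.0487 + 0.0038 + 2.0390 = 52.73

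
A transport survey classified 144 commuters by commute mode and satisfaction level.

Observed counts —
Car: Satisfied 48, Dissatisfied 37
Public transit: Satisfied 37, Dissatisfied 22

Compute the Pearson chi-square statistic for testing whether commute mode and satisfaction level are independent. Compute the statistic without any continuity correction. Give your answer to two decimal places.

0.56

Row totals: 85, 59. Column totals: 85, 59. Grand total N = 144.
Expected counts (row total × column total / N):
  Car, Satisfied: 85×85/144 = 50.174
  Car, Dissatisfied: 85×59/144 = 34.826
  Public transit, Satisfied: 59×85/144 = 34.826
  Public transit, Dissatisfied: 59×59/144 = 24.174
Contributions (O − E)²/E:
  (48 − 50.174)²/50.174 = 0.0942
  (37 − 34.826)²/34.826 = 0.1357
  (37 − 34.826)²/34.826 = 0.1357
  (22 − 24.174)²/24.174 = 0.1955
χ² = 0.0942 + 0.1357 + 0.1357 + 0.1955 = 0.56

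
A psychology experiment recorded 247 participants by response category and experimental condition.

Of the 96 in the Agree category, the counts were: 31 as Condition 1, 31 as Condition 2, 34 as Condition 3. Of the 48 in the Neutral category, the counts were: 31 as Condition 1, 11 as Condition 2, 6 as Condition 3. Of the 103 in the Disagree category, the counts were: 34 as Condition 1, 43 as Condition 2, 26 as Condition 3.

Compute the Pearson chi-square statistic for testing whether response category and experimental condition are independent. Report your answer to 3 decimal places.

20.157

Row totals: 96, 48, 103. Column totals: 96, 85, 66. Grand total N = 247.
Expected counts (row total × column total / N):
  Agree, Condition 1: 96×96/247 = 37.31174
  Agree, Condition 2: 96×85/247 = 33.03644
  Agree, Condition 3: 96×66/247 = 25.65182
  Neutral, Condition 1: 48×96/247 = 18.65587
  Neutral, Condition 2: 48×85/247 = 16.51822
  Neutral, Condition 3: 48×66/247 = 12.82591
  Disagree, Condition 1: 103×96/247 = 40.03239
  Disagree, Condition 2: 103×85/247 = 35.44534
  Disagree, Condition 3: 103×66/247 = 27.52227
Contributions (O − E)²/E:
  (31 − 37.31174)²/37.31174 = 1.0677
  (31 − 33.03644)²/33.03644 = 0.1255
  (34 − 25.65182)²/25.65182 = 2.7168
  (31 − 18.65587)²/18.65587 = 8.1678
  (11 − 16.51822)²/16.51822 = 1.8435
  (6 − 12.82591)²/12.82591 = 3.6327
  (34 − 40.03239)²/40.03239 = 0.9090
  (43 − 35.44534)²/35.44534 = 1.6102
  (26 − 27.52227)²/27.52227 = 0.0842
χ² = 1.0677 + 0.1255 + 2.7168 + 8.1678 + 1.8435 + 3.6327 + 0.9090 + 1.6102 + 0.0842 = 20.157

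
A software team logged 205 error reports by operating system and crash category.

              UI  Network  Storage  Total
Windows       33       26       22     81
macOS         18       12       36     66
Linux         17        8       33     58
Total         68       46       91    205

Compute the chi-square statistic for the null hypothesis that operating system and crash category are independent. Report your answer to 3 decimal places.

17.180

Grand total N = 205.
Expected counts (row total × column total / N):
  Windows, UI: 81×68/205 = 26.8683
  Windows, Network: 81×46/205 = 18.1756
  Windows, Storage: 81×91/205 = 35.9561
  macOS, UI: 66×68/205 = 21.8927
  macOS, Network: 66×46/205 = 14.8098
  macOS, Storage: 66×91/205 = 29.2976
  Linux, UI: 58×68/205 = 19.2390
  Linux, Network: 58×46/205 = 13.0146
  Linux, Storage: 58×91/205 = 25.7463
Contributions (O − E)²/E:
  (33 − 26.8683)²/26.8683 = 1.3993
  (26 − 18.1756)²/18.1756 = 3.3683
  (22 − 35.9561)²/35.9561 = 5.4170
  (18 − 21.8927)²/21.8927 = 0.6922
  (12 − 14.8098)²/14.8098 = 0.5331
  (36 − 29.2976)²/29.2976 = 1.5333
  (17 − 19.2390)²/19.2390 = 0.2606
  (8 − 13.0146)²/13.0146 = 1.9322
  (33 − 25.7463)²/25.7463 = 2.0436
χ² = 1.3993 + 3.3683 + 5.4170 + 0.6922 + 0.5331 + 1.5333 + 0.2606 + 1.9322 + 2.0436 = 17.180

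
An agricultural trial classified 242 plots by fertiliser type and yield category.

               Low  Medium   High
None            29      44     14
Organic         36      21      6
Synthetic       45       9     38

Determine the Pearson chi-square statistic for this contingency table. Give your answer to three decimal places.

48.765

Row totals: 87, 63, 92. Column totals: 110, 74, 58. Grand total N = 242.
Expected counts (row total × column total / N):
  None, Low: 87×110/242 = 39.54545
  None, Medium: 87×74/242 = 26.60331
  None, High: 87×58/242 = 20.85124
  Organic, Low: 63×110/242 = 28.63636
  Organic, Medium: 63×74/242 = 19.26446
  Organic, High: 63×58/242 = 15.09917
  Synthetic, Low: 92×110/242 = 41.81818
  Synthetic, Medium: 92×74/242 = 28.13223
  Synthetic, High: 92×58/242 = 22.04959
Contributions (O − E)²/E:
  (29 − 39.54545)²/39.54545 = 2.8121
  (44 − 26.60331)²/26.60331 = 11.3762
  (14 − 20.85124)²/20.85124 = 2.2512
  (36 − 28.63636)²/28.63636 = 1.8935
  (21 − 19.26446)²/19.26446 = 0.1564
  (6 − 15.09917)²/15.09917 = 5.4834
  (45 − 41.81818)²/41.81818 = 0.2421
  (9 − 28.13223)²/28.13223 = 13.0115
  (38 − 22.04959)²/22.04959 = 11.5383
χ² = 2.8121 + 11.3762 + 2.2512 + 1.8935 + 0.1564 + 5.4834 + 0.2421 + 13.0115 + 11.5383 = 48.765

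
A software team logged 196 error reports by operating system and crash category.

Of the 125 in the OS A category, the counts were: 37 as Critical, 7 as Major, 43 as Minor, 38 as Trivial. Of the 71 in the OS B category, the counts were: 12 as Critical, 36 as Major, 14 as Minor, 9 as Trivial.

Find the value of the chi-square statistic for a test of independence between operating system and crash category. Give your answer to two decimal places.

Row totals: 125, 71. Column totals: 49, 43, 57, 47. Grand total N = 196.
Expected counts (row total × column total / N):
  OS A, Critical: 125×49/196 = 31.250
  OS A, Major: 125×43/196 = 27.423
  OS A, Minor: 125×57/196 = 36.352
  OS A, Trivial: 125×47/196 = 29.974
  OS B, Critical: 71×49/196 = 17.750
  OS B, Major: 71×43/196 = 15.577
  OS B, Minor: 71×57/196 = 20.648
  OS B, Trivial: 71×47/196 = 17.026
Contributions (O − E)²/E:
  (37 − 31.250)²/31.250 = 1.0580
  (7 − 27.423)²/27.423 = 15.2098
  (43 − 36.352)²/36.352 = 1.2158
  (38 − 29.974)²/29.974 = 2.1491
  (12 − 17.750)²/17.750 = 1.8627
  (36 − 15.577)²/15.577 = 26.7766
  (14 − 20.648)²/20.648 = 2.1404
  (9 − 17.026)²/17.026 = 3.7834
χ² = 1.0580 + 15.2098 + 1.2158 + 2.1491 + 1.8627 + 26.7766 + 2.1404 + 3.7834 = 54.20

54.20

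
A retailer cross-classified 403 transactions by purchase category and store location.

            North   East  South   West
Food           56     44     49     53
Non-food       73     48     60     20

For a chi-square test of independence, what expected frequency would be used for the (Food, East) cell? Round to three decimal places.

46.114

Row total (Food) = 202; column total (East) = 92; grand total N = 403.
Expected count = (row total × column total) / N = 202 × 92 / 403 = 46.114.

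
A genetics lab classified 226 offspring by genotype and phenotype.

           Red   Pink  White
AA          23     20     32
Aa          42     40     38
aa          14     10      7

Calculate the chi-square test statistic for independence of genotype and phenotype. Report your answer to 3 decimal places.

Row totals: 75, 120, 31. Column totals: 79, 70, 77. Grand total N = 226.
Expected counts (row total × column total / N):
  AA, Red: 75×79/226 = 26.2168
  AA, Pink: 75×70/226 = 23.2301
  AA, White: 75×77/226 = 25.5531
  Aa, Red: 120×79/226 = 41.9469
  Aa, Pink: 120×70/226 = 37.1681
  Aa, White: 120×77/226 = 40.8850
  aa, Red: 31×79/226 = 10.8363
  aa, Pink: 31×70/226 = 9.6018
  aa, White: 31×77/226 = 10.5619
Contributions (O − E)²/E:
  (23 − 26.2168)²/26.2168 = 0.3947
  (20 − 23.2301)²/23.2301 = 0.4491
  (32 − 25.5531)²/25.5531 = 1.6265
  (42 − 41.9469)²/41.9469 = 0.0001
  (40 − 37.1681)²/37.1681 = 0.2158
  (38 − 40.8850)²/40.8850 = 0.2036
  (14 − 10.8363)²/10.8363 = 0.9237
  (10 − 9.6018)²/9.6018 = 0.0165
  (7 − 10.5619)²/10.5619 = 1.2012
χ² = 0.3947 + 0.4491 + 1.6265 + 0.0001 + 0.2158 + 0.2036 + 0.9237 + 0.0165 + 1.2012 = 5.031

5.031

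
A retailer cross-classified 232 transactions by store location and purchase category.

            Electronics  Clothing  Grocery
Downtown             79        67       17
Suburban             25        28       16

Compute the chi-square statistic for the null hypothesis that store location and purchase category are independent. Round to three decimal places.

Row totals: 163, 69. Column totals: 104, 95, 33. Grand total N = 232.
Expected counts (row total × column total / N):
  Downtown, Electronics: 163×104/232 = 73.0690
  Downtown, Clothing: 163×95/232 = 66.7457
  Downtown, Grocery: 163×33/232 = 23.1853
  Suburban, Electronics: 69×104/232 = 30.9310
  Suburban, Clothing: 69×95/232 = 28.2543
  Suburban, Grocery: 69×33/232 = 9.8147
Contributions (O − E)²/E:
  (79 − 73.0690)²/73.0690 = 0.4814
  (67 − 66.7457)²/66.7457 = 0.0010
  (17 − 23.1853)²/23.1853 = 1.6501
  (25 − 30.9310)²/30.9310 = 1.1373
  (28 − 28.2543)²/28.2543 = 0.0023
  (16 − 9.8147)²/9.8147 = 3.8980
χ² = 0.4814 + 0.0010 + 1.6501 + 1.1373 + 0.0023 + 3.8980 = 7.170

7.170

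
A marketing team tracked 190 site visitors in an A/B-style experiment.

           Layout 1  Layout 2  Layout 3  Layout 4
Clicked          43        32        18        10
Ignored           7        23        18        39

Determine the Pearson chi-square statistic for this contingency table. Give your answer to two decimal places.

43.52

Row totals: 103, 87. Column totals: 50, 55, 36, 49. Grand total N = 190.
Expected counts (row total × column total / N):
  Clicked, Layout 1: 103×50/190 = 27.1053
  Clicked, Layout 2: 103×55/190 = 29.8158
  Clicked, Layout 3: 103×36/190 = 19.5158
  Clicked, Layout 4: 103×49/190 = 26.5632
  Ignored, Layout 1: 87×50/190 = 22.8947
  Ignored, Layout 2: 87×55/190 = 25.1842
  Ignored, Layout 3: 87×36/190 = 16.4842
  Ignored, Layout 4: 87×49/190 = 22.4368
Contributions (O − E)²/E:
  (43 − 27.1053)²/27.1053 = 9.3207
  (32 − 29.8158)²/29.8158 = 0.1600
  (18 − 19.5158)²/19.5158 = 0.1177
  (10 − 26.5632)²/26.5632 = 10.3278
  (7 − 22.8947)²/22.8947 = 11.0349
  (23 − 25.1842)²/25.1842 = 0.1894
  (18 − 16.4842)²/16.4842 = 0.1394
  (39 − 22.4368)²/22.4368 = 12.2272
χ² = 9.3207 + 0.1600 + 0.1177 + 10.3278 + 11.0349 + 0.1894 + 0.1394 + 12.2272 = 43.52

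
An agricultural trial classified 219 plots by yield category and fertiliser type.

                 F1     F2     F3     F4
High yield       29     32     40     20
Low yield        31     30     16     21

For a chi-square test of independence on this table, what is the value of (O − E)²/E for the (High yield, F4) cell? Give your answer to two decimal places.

Row total (High yield) = 121; column total (F4) = 41; N = 219.
Expected count E = 121 × 41 / 219 = 22.6530.
Contribution = (O − E)²/E = (20 − 22.6530)² / 22.6530 = 0.31.

0.31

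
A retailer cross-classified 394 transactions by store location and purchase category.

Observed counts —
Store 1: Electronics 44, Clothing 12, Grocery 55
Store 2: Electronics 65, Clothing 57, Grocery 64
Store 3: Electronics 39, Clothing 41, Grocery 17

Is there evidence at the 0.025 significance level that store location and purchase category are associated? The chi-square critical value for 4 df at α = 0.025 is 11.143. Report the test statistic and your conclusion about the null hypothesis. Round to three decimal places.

35.313; reject H₀

Row totals: 111, 186, 97. Column totals: 148, 110, 136. Grand total N = 394.
Expected counts (row total × column total / N):
  Store 1, Electronics: 111×148/394 = 41.69543
  Store 1, Clothing: 111×110/394 = 30.98985
  Store 1, Grocery: 111×136/394 = 38.31472
  Store 2, Electronics: 186×148/394 = 69.86802
  Store 2, Clothing: 186×110/394 = 51.92893
  Store 2, Grocery: 186×136/394 = 64.20305
  Store 3, Electronics: 97×148/394 = 36.43655
  Store 3, Clothing: 97×110/394 = 27.08122
  Store 3, Grocery: 97×136/394 = 33.48223
Contributions (O − E)²/E:
  (44 − 41.69543)²/41.69543 = 0.1274
  (12 − 30.98985)²/30.98985 = 11.6365
  (55 − 38.31472)²/38.31472 = 7.2661
  (65 − 69.86802)²/69.86802 = 0.3392
  (57 − 51.92893)²/51.92893 = 0.4952
  (64 − 64.20305)²/64.20305 = 0.0006
  (39 − 36.43655)²/36.43655 = 0.1803
  (41 − 27.08122)²/27.08122 = 7.1538
  (17 − 33.48223)²/33.48223 = 8.1137
χ² = 0.1274 + 11.6365 + 7.2661 + 0.3392 + 0.4952 + 0.0006 + 0.1803 + 7.1538 + 8.1137 = 35.313
df = (3−1)(3−1) = 4. Since 35.313 > 11.143, reject the null hypothesis of independence at α = 0.025.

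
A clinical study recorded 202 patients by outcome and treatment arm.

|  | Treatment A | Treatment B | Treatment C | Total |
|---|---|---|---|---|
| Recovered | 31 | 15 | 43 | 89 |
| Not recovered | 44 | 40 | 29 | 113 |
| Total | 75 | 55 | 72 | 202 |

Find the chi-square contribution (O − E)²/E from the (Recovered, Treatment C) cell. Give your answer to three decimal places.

4.009

Row total (Recovered) = 89; column total (Treatment C) = 72; N = 202.
Expected count E = 89 × 72 / 202 = 31.72277.
Contribution = (O − E)²/E = (43 − 31.72277)² / 31.72277 = 4.009.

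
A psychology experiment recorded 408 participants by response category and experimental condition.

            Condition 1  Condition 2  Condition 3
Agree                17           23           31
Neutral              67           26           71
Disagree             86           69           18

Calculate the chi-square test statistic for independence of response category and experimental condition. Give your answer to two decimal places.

62.13

Row totals: 71, 164, 173. Column totals: 170, 118, 120. Grand total N = 408.
Expected counts (row total × column total / N):
  Agree, Condition 1: 71×170/408 = 29.583
  Agree, Condition 2: 71×118/408 = 20.534
  Agree, Condition 3: 71×120/408 = 20.882
  Neutral, Condition 1: 164×170/408 = 68.333
  Neutral, Condition 2: 164×118/408 = 47.431
  Neutral, Condition 3: 164×120/408 = 48.235
  Disagree, Condition 1: 173×170/408 = 72.083
  Disagree, Condition 2: 173×118/408 = 50.034
  Disagree, Condition 3: 173×120/408 = 50.882
Contributions (O − E)²/E:
  (17 − 29.583)²/29.583 = 5.3521
  (23 − 20.534)²/20.534 = 0.2962
  (31 − 20.882)²/20.882 = 4.9025
  (67 − 68.333)²/68.333 = 0.0260
  (26 − 47.431)²/47.431 = 9.6833
  (71 − 48.235)²/48.235 = 10.7442
  (86 − 72.083)²/72.083 = 2.6869
  (69 − 50.034)²/50.034 = 7.1893
  (18 − 50.882)²/50.882 = 21.2497
χ² = 5.3521 + 0.2962 + 4.9025 + 0.0260 + 9.6833 + 10.7442 + 2.6869 + 7.1893 + 21.2497 = 62.13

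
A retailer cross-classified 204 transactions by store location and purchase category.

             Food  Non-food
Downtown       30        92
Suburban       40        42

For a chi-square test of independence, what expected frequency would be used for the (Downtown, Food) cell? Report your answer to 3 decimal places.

Row total (Downtown) = 122; column total (Food) = 70; grand total N = 204.
Expected count = (row total × column total) / N = 122 × 70 / 204 = 41.863.

41.863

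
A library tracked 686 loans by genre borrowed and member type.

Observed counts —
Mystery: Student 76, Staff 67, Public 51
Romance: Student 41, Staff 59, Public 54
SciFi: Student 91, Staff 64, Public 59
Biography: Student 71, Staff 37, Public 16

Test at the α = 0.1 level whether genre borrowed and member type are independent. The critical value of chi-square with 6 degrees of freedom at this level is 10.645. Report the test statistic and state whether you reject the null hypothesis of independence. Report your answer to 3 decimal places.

Row totals: 194, 154, 214, 124. Column totals: 279, 227, 180. Grand total N = 686.
Expected counts (row total × column total / N):
  Mystery, Student: 194×279/686 = 78.9009
  Mystery, Staff: 194×227/686 = 64.1953
  Mystery, Public: 194×180/686 = 50.9038
  Romance, Student: 154×279/686 = 62.6327
  Romance, Staff: 154×227/686 = 50.9592
  Romance, Public: 154×180/686 = 40.4082
  SciFi, Student: 214×279/686 = 87.0350
  SciFi, Staff: 214×227/686 = 70.8134
  SciFi, Public: 214×180/686 = 56.1516
  Biography, Student: 124×279/686 = 50.4315
  Biography, Staff: 124×227/686 = 41.0321
  Biography, Public: 124×180/686 = 32.5364
Contributions (O − E)²/E:
  (76 − 78.9009)²/78.9009 = 0.1067
  (67 − 64.1953)²/64.1953 = 0.1225
  (51 − 50.9038)²/50.9038 = 0.0002
  (41 − 62.6327)²/62.6327 = 7.4717
  (59 − 50.9592)²/50.9592 = 1.2687
  (54 − 40.4082)²/40.4082 = 4.5718
  (91 − 87.0350)²/87.0350 = 0.1806
  (64 − 70.8134)²/70.8134 = 0.6556
  (59 − 56.1516)²/56.1516 = 0.1445
  (71 − 50.4315)²/50.4315 = 8.3889
  (37 − 41.0321)²/41.0321 = 0.3962
  (16 − 32.5364)²/32.5364 = 8.4045
χ² = 0.1067 + 0.1225 + 0.0002 + 7.4717 + 1.2687 + 4.5718 + 0.1806 + 0.6556 + 0.1445 + 8.3889 + 0.3962 + 8.4045 = 31.712
df = (4−1)(3−1) = 6. Since 31.712 > 10.645, reject the null hypothesis of independence at α = 0.1.

31.712; reject H₀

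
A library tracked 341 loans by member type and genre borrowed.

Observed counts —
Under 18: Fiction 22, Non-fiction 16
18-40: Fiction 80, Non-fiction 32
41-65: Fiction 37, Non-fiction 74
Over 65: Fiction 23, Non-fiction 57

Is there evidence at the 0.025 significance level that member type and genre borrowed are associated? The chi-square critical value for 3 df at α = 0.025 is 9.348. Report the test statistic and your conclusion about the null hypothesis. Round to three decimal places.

Row totals: 38, 112, 111, 80. Column totals: 162, 179. Grand total N = 341.
Expected counts (row total × column total / N):
  Under 18, Fiction: 38×162/341 = 18.0528
  Under 18, Non-fiction: 38×179/341 = 19.9472
  18-40, Fiction: 112×162/341 = 53.2082
  18-40, Non-fiction: 112×179/341 = 58.7918
  41-65, Fiction: 111×162/341 = 52.7331
  41-65, Non-fiction: 111×179/341 = 58.2669
  Over 65, Fiction: 80×162/341 = 38.0059
  Over 65, Non-fiction: 80×179/341 = 41.9941
Contributions (O − E)²/E:
  (22 − 18.0528)²/18.0528 = 0.8630
  (16 − 19.9472)²/19.9472 = 0.7811
  (80 − 53.2082)²/53.2082 = 13.4904
  (32 − 58.7918)²/58.7918 = 12.2092
  (37 − 52.7331)²/52.7331 = 4.6940
  (74 − 58.2669)²/58.2669 = 4.2482
  (23 − 38.0059)²/38.0059 = 5.9248
  (57 − 41.9941)²/41.9941 = 5.3621
χ² = 0.8630 + 0.7811 + 13.4904 + 12.2092 + 4.6940 + 4.2482 + 5.9248 + 5.3621 = 47.573
df = (4−1)(2−1) = 3. Since 47.573 > 9.348, reject the null hypothesis of independence at α = 0.025.

47.573; reject H₀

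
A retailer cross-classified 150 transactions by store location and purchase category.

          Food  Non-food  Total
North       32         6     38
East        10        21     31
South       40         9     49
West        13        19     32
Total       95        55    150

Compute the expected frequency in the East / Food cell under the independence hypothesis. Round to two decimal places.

19.63

Row total (East) = 31; column total (Food) = 95; grand total N = 150.
Expected count = (row total × column total) / N = 31 × 95 / 150 = 19.63.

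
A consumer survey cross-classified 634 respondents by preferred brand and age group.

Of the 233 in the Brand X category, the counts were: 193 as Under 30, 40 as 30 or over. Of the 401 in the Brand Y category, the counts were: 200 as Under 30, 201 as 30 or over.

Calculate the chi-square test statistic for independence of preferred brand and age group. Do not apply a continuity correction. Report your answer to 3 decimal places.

Row totals: 233, 401. Column totals: 393, 241. Grand total N = 634.
Expected counts (row total × column total / N):
  Brand X, Under 30: 233×393/634 = 144.4306
  Brand X, 30 or over: 233×241/634 = 88.5694
  Brand Y, Under 30: 401×393/634 = 248.5694
  Brand Y, 30 or over: 401×241/634 = 152.4306
Contributions (O − E)²/E:
  (193 − 144.4306)²/144.4306 = 16.3330
  (40 − 88.5694)²/88.5694 = 26.6343
  (200 − 248.5694)²/248.5694 = 9.4903
  (201 − 152.4306)²/152.4306 = 15.4758
χ² = 16.3330 + 26.6343 + 9.4903 + 15.4758 = 67.933

67.933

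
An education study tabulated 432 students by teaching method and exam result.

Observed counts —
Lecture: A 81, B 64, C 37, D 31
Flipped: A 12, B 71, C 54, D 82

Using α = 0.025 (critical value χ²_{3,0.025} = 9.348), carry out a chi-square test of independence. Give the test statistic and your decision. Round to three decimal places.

77.682; reject H₀

Row totals: 213, 219. Column totals: 93, 135, 91, 113. Grand total N = 432.
Expected counts (row total × column total / N):
  Lecture, A: 213×93/432 = 45.8542
  Lecture, B: 213×135/432 = 66.5625
  Lecture, C: 213×91/432 = 44.8681
  Lecture, D: 213×113/432 = 55.7153
  Flipped, A: 219×93/432 = 47.1458
  Flipped, B: 219×135/432 = 68.4375
  Flipped, C: 219×91/432 = 46.1319
  Flipped, D: 219×113/432 = 57.2847
Contributions (O − E)²/E:
  (81 − 45.8542)²/45.8542 = 26.9381
  (64 − 66.5625)²/66.5625 = 0.0987
  (37 − 44.8681)²/44.8681 = 1.3798
  (31 − 55.7153)²/55.7153 = 10.9637
  (12 − 47.1458)²/47.1458 = 26.2002
  (71 − 68.4375)²/68.4375 = 0.0959
  (54 − 46.1319)²/46.1319 = 1.3420
  (82 − 57.2847)²/57.2847 = 10.6633
χ² = 26.9381 + 0.0987 + 1.3798 + 10.9637 + 26.2002 + 0.0959 + 1.3420 + 10.6633 = 77.682
df = (2−1)(4−1) = 3. Since 77.682 > 9.348, reject the null hypothesis of independence at α = 0.025.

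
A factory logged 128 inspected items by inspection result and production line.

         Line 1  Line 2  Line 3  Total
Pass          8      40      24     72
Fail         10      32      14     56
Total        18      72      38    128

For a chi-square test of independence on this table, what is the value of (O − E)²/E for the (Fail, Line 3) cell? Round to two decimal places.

0.41

Row total (Fail) = 56; column total (Line 3) = 38; N = 128.
Expected count E = 56 × 38 / 128 = 16.625.
Contribution = (O − E)²/E = (14 − 16.625)² / 16.625 = 0.41.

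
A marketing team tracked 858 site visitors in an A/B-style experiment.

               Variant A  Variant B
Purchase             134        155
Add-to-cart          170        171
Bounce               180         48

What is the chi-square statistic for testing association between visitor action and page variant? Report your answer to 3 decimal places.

64.914

Row totals: 289, 341, 228. Column totals: 484, 374. Grand total N = 858.
Expected counts (row total × column total / N):
  Purchase, Variant A: 289×484/858 = 163.0256
  Purchase, Variant B: 289×374/858 = 125.9744
  Add-to-cart, Variant A: 341×484/858 = 192.3590
  Add-to-cart, Variant B: 341×374/858 = 148.6410
  Bounce, Variant A: 228×484/858 = 128.6154
  Bounce, Variant B: 228×374/858 = 99.3846
Contributions (O − E)²/E:
  (134 − 163.0256)²/163.0256 = 5.1678
  (155 − 125.9744)²/125.9744 = 6.6878
  (170 − 192.3590)²/192.3590 = 2.5989
  (171 − 148.6410)²/148.6410 = 3.3633
  (180 − 128.6154)²/128.6154 = 20.5292
  (48 − 99.3846)²/99.3846 = 26.5673
χ² = 5.1678 + 6.6878 + 2.5989 + 3.3633 + 20.5292 + 26.5673 = 64.914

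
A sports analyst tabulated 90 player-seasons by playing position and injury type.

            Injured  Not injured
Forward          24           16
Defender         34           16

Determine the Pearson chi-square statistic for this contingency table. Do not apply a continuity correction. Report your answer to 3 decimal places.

Row totals: 40, 50. Column totals: 58, 32. Grand total N = 90.
Expected counts (row total × column total / N):
  Forward, Injured: 40×58/90 = 25.7778
  Forward, Not injured: 40×32/90 = 14.2222
  Defender, Injured: 50×58/90 = 32.2222
  Defender, Not injured: 50×32/90 = 17.7778
Contributions (O − E)²/E:
  (24 − 25.7778)²/25.7778 = 0.1226
  (16 − 14.2222)²/14.2222 = 0.2222
  (34 − 32.2222)²/32.2222 = 0.0981
  (16 − 17.7778)²/17.7778 = 0.1778
χ² = 0.1226 + 0.2222 + 0.0981 + 0.1778 = 0.621

0.621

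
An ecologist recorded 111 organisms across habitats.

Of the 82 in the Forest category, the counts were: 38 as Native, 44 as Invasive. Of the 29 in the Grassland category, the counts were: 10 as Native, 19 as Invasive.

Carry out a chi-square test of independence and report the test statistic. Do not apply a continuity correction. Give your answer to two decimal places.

1.23

Row totals: 82, 29. Column totals: 48, 63. Grand total N = 111.
Expected counts (row total × column total / N):
  Forest, Native: 82×48/111 = 35.459
  Forest, Invasive: 82×63/111 = 46.541
  Grassland, Native: 29×48/111 = 12.541
  Grassland, Invasive: 29×63/111 = 16.459
Contributions (O − E)²/E:
  (38 − 35.459)²/35.459 = 0.1821
  (44 − 46.541)²/46.541 = 0.1387
  (10 − 12.541)²/12.541 = 0.5148
  (19 − 16.459)²/16.459 = 0.3923
χ² = 0.1821 + 0.1387 + 0.5148 + 0.3923 = 1.23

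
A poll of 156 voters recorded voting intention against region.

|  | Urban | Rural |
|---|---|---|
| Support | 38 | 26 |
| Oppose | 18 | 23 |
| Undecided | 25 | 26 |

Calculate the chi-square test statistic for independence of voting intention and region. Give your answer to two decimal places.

2.65

Row totals: 64, 41, 51. Column totals: 81, 75. Grand total N = 156.
Expected counts (row total × column total / N):
  Support, Urban: 64×81/156 = 33.231
  Support, Rural: 64×75/156 = 30.769
  Oppose, Urban: 41×81/156 = 21.288
  Oppose, Rural: 41×75/156 = 19.712
  Undecided, Urban: 51×81/156 = 26.481
  Undecided, Rural: 51×75/156 = 24.519
Contributions (O − E)²/E:
  (38 − 33.231)²/33.231 = 0.6844
  (26 − 30.769)²/30.769 = 0.7392
  (18 − 21.288)²/21.288 = 0.5078
  (23 − 19.712)²/19.712 = 0.5484
  (25 − 26.481)²/26.481 = 0.0828
  (26 − 24.519)²/24.519 = 0.0895
χ² = 0.6844 + 0.7392 + 0.5078 + 0.5484 + 0.0828 + 0.0895 = 2.65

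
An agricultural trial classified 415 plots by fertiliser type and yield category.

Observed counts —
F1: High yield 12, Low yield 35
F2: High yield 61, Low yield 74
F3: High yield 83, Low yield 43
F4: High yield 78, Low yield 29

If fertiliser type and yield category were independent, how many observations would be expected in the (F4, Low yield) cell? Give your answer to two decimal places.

46.67

Row total (F4) = 107; column total (Low yield) = 181; grand total N = 415.
Expected count = (row total × column total) / N = 107 × 181 / 415 = 46.67.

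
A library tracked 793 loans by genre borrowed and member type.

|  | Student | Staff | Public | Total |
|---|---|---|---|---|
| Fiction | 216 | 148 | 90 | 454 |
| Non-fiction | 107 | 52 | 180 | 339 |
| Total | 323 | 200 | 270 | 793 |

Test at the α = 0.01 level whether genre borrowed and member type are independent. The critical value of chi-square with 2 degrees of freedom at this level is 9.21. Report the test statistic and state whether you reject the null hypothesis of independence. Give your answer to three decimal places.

Grand total N = 793.
Expected counts (row total × column total / N):
  Fiction, Student: 454×323/793 = 184.92055
  Fiction, Staff: 454×200/793 = 114.50189
  Fiction, Public: 454×270/793 = 154.57755
  Non-fiction, Student: 339×323/793 = 138.07945
  Non-fiction, Staff: 339×200/793 = 85.49811
  Non-fiction, Public: 339×270/793 = 115.42245
Contributions (O − E)²/E:
  (216 − 184.92055)²/184.92055 = 5.2235
  (148 − 114.50189)²/114.50189 = 9.8000
  (90 − 154.57755)²/154.57755 = 26.9784
  (107 − 138.07945)²/138.07945 = 6.9955
  (52 − 85.49811)²/85.49811 = 13.1245
  (180 − 115.42245)²/115.42245 = 36.1304
χ² = 5.2235 + 9.8000 + 26.9784 + 6.9955 + 13.1245 + 36.1304 = 98.252
df = (2−1)(3−1) = 2. Since 98.252 > 9.21, reject the null hypothesis of independence at α = 0.01.

98.252; reject H₀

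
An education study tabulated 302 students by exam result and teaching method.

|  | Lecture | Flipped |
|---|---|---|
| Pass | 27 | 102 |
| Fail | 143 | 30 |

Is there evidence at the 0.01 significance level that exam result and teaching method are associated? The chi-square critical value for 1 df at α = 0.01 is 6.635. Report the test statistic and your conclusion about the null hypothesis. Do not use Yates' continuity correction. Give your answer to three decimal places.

Row totals: 129, 173. Column totals: 170, 132. Grand total N = 302.
Expected counts (row total × column total / N):
  Pass, Lecture: 129×170/302 = 72.6159
  Pass, Flipped: 129×132/302 = 56.3841
  Fail, Lecture: 173×170/302 = 97.3841
  Fail, Flipped: 173×132/302 = 75.6159
Contributions (O − E)²/E:
  (27 − 72.6159)²/72.6159 = 28.6550
  (102 − 56.3841)²/56.3841 = 36.9042
  (143 − 97.3841)²/97.3841 = 21.3670
  (30 − 75.6159)²/75.6159 = 27.5182
χ² = 28.6550 + 36.9042 + 21.3670 + 27.5182 = 114.444
df = (2−1)(2−1) = 1. Since 114.444 > 6.635, reject the null hypothesis of independence at α = 0.01.

114.444; reject H₀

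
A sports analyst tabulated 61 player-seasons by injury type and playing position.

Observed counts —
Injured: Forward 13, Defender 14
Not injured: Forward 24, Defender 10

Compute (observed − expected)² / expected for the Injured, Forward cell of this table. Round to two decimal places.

0.70

Row total (Injured) = 27; column total (Forward) = 37; N = 61.
Expected count E = 27 × 37 / 61 = 16.377.
Contribution = (O − E)²/E = (13 − 16.377)² / 16.377 = 0.70.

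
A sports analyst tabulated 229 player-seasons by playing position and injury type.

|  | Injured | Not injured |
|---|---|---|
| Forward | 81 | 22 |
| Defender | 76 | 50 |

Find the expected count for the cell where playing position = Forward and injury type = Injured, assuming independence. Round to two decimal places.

70.62

Row total (Forward) = 103; column total (Injured) = 157; grand total N = 229.
Expected count = (row total × column total) / N = 103 × 157 / 229 = 70.62.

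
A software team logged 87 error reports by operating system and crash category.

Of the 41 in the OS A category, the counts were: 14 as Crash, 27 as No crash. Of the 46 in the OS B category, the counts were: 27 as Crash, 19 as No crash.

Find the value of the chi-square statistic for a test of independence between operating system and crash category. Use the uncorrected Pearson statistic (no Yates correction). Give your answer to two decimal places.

5.24

Row totals: 41, 46. Column totals: 41, 46. Grand total N = 87.
Expected counts (row total × column total / N):
  OS A, Crash: 41×41/87 = 19.322
  OS A, No crash: 41×46/87 = 21.678
  OS B, Crash: 46×41/87 = 21.678
  OS B, No crash: 46×46/87 = 24.322
Contributions (O − E)²/E:
  (14 − 19.322)²/19.322 = 1.4659
  (27 − 21.678)²/21.678 = 1.3066
  (27 − 21.678)²/21.678 = 1.3066
  (19 − 24.322)²/24.322 = 1.1645
χ² = 1.4659 + 1.3066 + 1.3066 + 1.1645 = 5.24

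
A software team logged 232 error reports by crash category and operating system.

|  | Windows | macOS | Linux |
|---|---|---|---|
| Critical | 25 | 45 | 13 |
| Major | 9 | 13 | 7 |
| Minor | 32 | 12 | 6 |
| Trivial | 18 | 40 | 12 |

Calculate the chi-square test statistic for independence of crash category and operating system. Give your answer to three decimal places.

Row totals: 83, 29, 50, 70. Column totals: 84, 110, 38. Grand total N = 232.
Expected counts (row total × column total / N):
  Critical, Windows: 83×84/232 = 30.05172
  Critical, macOS: 83×110/232 = 39.35345
  Critical, Linux: 83×38/232 = 13.59483
  Major, Windows: 29×84/232 = 10.50000
  Major, macOS: 29×110/232 = 13.75000
  Major, Linux: 29×38/232 = 4.75000
  Minor, Windows: 50×84/232 = 18.10345
  Minor, macOS: 50×110/232 = 23.70690
  Minor, Linux: 50×38/232 = 8.18966
  Trivial, Windows: 70×84/232 = 25.34483
  Trivial, macOS: 70×110/232 = 33.18966
  Trivial, Linux: 70×38/232 = 11.46552
Contributions (O − E)²/E:
  (25 − 30.05172)²/30.05172 = 0.8492
  (45 − 39.35345)²/39.35345 = 0.8102
  (13 − 13.59483)²/13.59483 = 0.0260
  (9 − 10.50000)²/10.50000 = 0.2143
  (13 − 13.75000)²/13.75000 = 0.0409
  (7 − 4.75000)²/4.75000 = 1.0658
  (32 − 18.10345)²/18.10345 = 10.6673
  (12 − 23.70690)²/23.70690 = 5.7811
  (6 − 8.18966)²/8.18966 = 0.5854
  (18 − 25.34483)²/25.34483 = 2.1285
  (40 − 33.18966)²/33.18966 = 1.3974
  (12 − 11.46552)²/11.46552 = 0.0249
χ² = 0.8492 + 0.8102 + 0.0260 + 0.2143 + 0.0409 + 1.0658 + 10.6673 + 5.7811 + 0.5854 + 2.1285 + 1.3974 + 0.0249 = 23.591

23.591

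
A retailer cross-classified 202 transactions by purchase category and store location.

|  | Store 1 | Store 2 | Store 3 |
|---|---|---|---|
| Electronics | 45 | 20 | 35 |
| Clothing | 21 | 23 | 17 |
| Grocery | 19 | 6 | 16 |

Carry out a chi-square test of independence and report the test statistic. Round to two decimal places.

Row totals: 100, 61, 41. Column totals: 85, 49, 68. Grand total N = 202.
Expected counts (row total × column total / N):
  Electronics, Store 1: 100×85/202 = 42.079
  Electronics, Store 2: 100×49/202 = 24.257
  Electronics, Store 3: 100×68/202 = 33.663
  Clothing, Store 1: 61×85/202 = 25.668
  Clothing, Store 2: 61×49/202 = 14.797
  Clothing, Store 3: 61×68/202 = 20.535
  Grocery, Store 1: 41×85/202 = 17.252
  Grocery, Store 2: 41×49/202 = 9.946
  Grocery, Store 3: 41×68/202 = 13.802
Contributions (O − E)²/E:
  (45 − 42.079)²/42.079 = 0.2028
  (20 − 24.257)²/24.257 = 0.7471
  (35 − 33.663)²/33.663 = 0.0531
  (21 − 25.668)²/25.668 = 0.8489
  (23 − 14.797)²/14.797 = 4.5475
  (17 − 20.535)²/20.535 = 0.6085
  (19 − 17.252)²/17.252 = 0.1771
  (6 − 9.946)²/9.946 = 1.5655
  (16 − 13.802)²/13.802 = 0.3500
χ² = 0.2028 + 0.7471 + 0.0531 + 0.8489 + 4.5475 + 0.6085 + 0.1771 + 1.5655 + 0.3500 = 9.10

9.10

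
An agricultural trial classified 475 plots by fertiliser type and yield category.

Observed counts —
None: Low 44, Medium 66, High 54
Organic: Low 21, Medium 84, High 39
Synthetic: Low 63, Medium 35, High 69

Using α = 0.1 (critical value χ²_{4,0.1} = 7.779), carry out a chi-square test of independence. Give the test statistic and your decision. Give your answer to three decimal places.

Row totals: 164, 144, 167. Column totals: 128, 185, 162. Grand total N = 475.
Expected counts (row total × column total / N):
  None, Low: 164×128/475 = 44.1937
  None, Medium: 164×185/475 = 63.8737
  None, High: 164×162/475 = 55.9326
  Organic, Low: 144×128/475 = 38.8042
  Organic, Medium: 144×185/475 = 56.0842
  Organic, High: 144×162/475 = 49.1116
  Synthetic, Low: 167×128/475 = 45.0021
  Synthetic, Medium: 167×185/475 = 65.0421
  Synthetic, High: 167×162/475 = 56.9558
Contributions (O − E)²/E:
  (44 − 44.1937)²/44.1937 = 0.0008
  (66 − 63.8737)²/63.8737 = 0.0708
  (54 − 55.9326)²/55.9326 = 0.0668
  (21 − 38.8042)²/38.8042 = 8.1689
  (84 − 56.0842)²/56.0842 = 13.8950
  (39 − 49.1116)²/49.1116 = 2.0819
  (63 − 45.0021)²/45.0021 = 7.1980
  (35 − 65.0421)²/65.0421 = 13.8761
  (69 − 56.9558)²/56.9558 = 2.5469
χ² = 0.0008 + 0.0708 + 0.0668 + 8.1689 + 13.8950 + 2.0819 + 7.1980 + 13.8761 + 2.5469 = 47.905
df = (3−1)(3−1) = 4. Since 47.905 > 7.779, reject the null hypothesis of independence at α = 0.1.

47.905; reject H₀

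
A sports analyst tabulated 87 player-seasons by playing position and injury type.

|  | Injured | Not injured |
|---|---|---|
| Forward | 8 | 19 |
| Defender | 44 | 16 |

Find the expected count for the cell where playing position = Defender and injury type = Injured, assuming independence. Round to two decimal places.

35.86

Row total (Defender) = 60; column total (Injured) = 52; grand total N = 87.
Expected count = (row total × column total) / N = 60 × 52 / 87 = 35.86.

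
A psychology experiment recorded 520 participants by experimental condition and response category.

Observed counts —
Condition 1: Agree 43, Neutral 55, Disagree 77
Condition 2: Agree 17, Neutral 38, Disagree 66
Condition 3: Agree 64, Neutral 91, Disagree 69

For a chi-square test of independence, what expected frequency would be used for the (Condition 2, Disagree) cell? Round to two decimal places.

49.33

Row total (Condition 2) = 121; column total (Disagree) = 212; grand total N = 520.
Expected count = (row total × column total) / N = 121 × 212 / 520 = 49.33.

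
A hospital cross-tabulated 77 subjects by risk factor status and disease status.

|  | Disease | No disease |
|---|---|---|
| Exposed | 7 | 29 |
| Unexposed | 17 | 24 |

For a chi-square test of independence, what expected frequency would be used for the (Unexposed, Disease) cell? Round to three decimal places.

12.779

Row total (Unexposed) = 41; column total (Disease) = 24; grand total N = 77.
Expected count = (row total × column total) / N = 41 × 24 / 77 = 12.779.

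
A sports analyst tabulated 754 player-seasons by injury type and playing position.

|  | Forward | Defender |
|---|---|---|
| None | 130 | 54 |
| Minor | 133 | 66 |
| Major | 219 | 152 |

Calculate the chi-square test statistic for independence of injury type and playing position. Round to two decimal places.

Row totals: 184, 199, 371. Column totals: 482, 272. Grand total N = 754.
Expected counts (row total × column total / N):
  None, Forward: 184×482/754 = 117.623
  None, Defender: 184×272/754 = 66.377
  Minor, Forward: 199×482/754 = 127.212
  Minor, Defender: 199×272/754 = 71.788
  Major, Forward: 371×482/754 = 237.164
  Major, Defender: 371×272/754 = 133.836
Contributions (O − E)²/E:
  (130 − 117.623)²/117.623 = 1.3024
  (54 − 66.377)²/66.377 = 2.3079
  (133 − 127.212)²/127.212 = 0.2633
  (66 − 71.788)²/71.788 = 0.4667
  (219 − 237.164)²/237.164 = 1.3912
  (152 − 133.836)²/133.836 = 2.4652
χ² = 1.3024 + 2.3079 + 0.2633 + 0.4667 + 1.3912 + 2.4652 = 8.20

8.20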